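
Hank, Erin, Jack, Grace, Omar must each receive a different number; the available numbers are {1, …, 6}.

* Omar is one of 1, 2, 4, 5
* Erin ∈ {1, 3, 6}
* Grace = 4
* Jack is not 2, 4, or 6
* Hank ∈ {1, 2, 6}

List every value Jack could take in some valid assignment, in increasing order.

Grace has just one choice, so Grace = 4. Remove 4 from Omar.
No further eliminations apply; Jack can still be any of 1, 3, 5.

1, 3, 5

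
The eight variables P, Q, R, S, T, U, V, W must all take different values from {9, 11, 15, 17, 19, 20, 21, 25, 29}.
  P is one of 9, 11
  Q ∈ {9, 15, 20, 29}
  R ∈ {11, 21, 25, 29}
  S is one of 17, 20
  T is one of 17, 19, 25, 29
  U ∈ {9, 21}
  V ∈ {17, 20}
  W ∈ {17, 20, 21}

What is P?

S and V share exactly the 2 values {17, 20}; by pigeonhole those values go to them, so strike 17, 20 from Q, T, W.
W has just one choice, so W = 21. Eliminate 21 elsewhere: R, U.
U must be 9 (only option left). Eliminate 9 elsewhere: P, Q.
So P = 11.

11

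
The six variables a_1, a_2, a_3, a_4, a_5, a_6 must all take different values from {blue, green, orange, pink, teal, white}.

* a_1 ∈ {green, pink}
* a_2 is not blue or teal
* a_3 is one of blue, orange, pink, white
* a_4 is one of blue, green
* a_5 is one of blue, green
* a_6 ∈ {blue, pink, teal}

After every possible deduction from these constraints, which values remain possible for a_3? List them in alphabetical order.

The 6 variables together cover exactly {blue, green, orange, pink, teal, white} — 6 values for 6 variables — and teal appears only in a_6's list, so a_6 = teal.
The 2 variables a_4 and a_5 are confined to {blue, green}, which locks those values in; drop them from a_1, a_2, a_3.
a_1's domain is down to {pink}, so a_1 = pink. Eliminate pink elsewhere: a_2, a_3.
No further eliminations apply; a_3 can still be any of orange, white.

orange, white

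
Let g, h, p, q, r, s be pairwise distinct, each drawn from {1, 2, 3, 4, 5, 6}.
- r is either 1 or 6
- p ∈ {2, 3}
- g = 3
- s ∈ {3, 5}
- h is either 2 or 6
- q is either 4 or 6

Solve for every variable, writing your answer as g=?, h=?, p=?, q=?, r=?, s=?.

g=3, h=6, p=2, q=4, r=1, s=5

g's domain is down to {3}, so g = 3. Eliminate 3 elsewhere: p, s.
p's domain is down to {2}, so p = 2. Strike 2 from h.
s's domain is down to {5}, so s = 5.
h's domain is down to {6}, so h = 6. Eliminate 6 elsewhere: q, r.
q has just one choice, so q = 4.
r's domain is down to {1}, so r = 1.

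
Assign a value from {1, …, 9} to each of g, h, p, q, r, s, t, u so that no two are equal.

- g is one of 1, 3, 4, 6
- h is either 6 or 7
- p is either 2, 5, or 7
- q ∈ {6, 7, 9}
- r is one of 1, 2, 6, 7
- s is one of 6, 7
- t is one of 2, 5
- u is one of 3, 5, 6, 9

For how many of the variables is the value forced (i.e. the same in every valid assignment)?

4

The 8 variables together cover exactly {1, 2, 3, 4, 5, 6, 7, 9} — 8 values for 8 variables — and 4 appears only in g's list, so g = 4.
The 7 still-open variables draw from only 7 values {1, 2, 3, 5, 6, 7, 9}, so each is used; only r can be 1, hence r = 1.
The 6 still-open variables draw from only 6 values {2, 3, 5, 6, 7, 9}, so each is used; only u can be 3, hence u = 3.
The 5 still-open variables together cover exactly {2, 5, 6, 7, 9} — 5 values for 5 variables — and 9 appears only in q's list, so q = 9.
h and s between them cover only {6, 7} — a naked pair. Remove those values from p.
Determined: g=4, q=9, r=1, u=3. The other variables each still have more than one consistent value. That makes 4.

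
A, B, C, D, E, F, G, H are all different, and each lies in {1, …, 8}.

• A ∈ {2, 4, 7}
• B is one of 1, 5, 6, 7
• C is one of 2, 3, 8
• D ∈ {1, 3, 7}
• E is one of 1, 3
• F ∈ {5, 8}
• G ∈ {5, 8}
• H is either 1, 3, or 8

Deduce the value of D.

7

The 8 variables together cover exactly {1, 2, 3, 4, 5, 6, 7, 8} — 8 values for 8 variables — and 4 appears only in A's list, so A = 4.
The 7 still-open variables draw from only 7 values {1, 2, 3, 5, 6, 7, 8}, so each is used; only C can be 2, hence C = 2.
The 6 still-open variables together cover exactly {1, 3, 5, 6, 7, 8} — 6 values for 6 variables — and 6 appears only in B's list, so B = 6.
The 5 still-open variables draw from only 5 values {1, 3, 5, 7, 8}, so each is used; only D can be 7, hence D = 7.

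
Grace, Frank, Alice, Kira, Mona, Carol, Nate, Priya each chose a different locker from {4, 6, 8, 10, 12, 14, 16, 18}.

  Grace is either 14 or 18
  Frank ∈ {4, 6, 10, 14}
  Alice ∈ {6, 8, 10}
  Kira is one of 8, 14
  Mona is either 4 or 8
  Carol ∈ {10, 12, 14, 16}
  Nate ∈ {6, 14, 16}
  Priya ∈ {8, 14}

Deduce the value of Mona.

The 8 variables together cover exactly {4, 6, 8, 10, 12, 14, 16, 18} — 8 values for 8 variables — and 12 appears only in Carol's list, so Carol = 12.
The 7 still-open variables together cover exactly {4, 6, 8, 10, 14, 16, 18} — 7 values for 7 variables — and 16 appears only in Nate's list, so Nate = 16.
The 6 still-open variables together cover exactly {4, 6, 8, 10, 14, 18} — 6 values for 6 variables — and 18 appears only in Grace's list, so Grace = 18.
Kira and Priya share exactly the 2 values {8, 14}; by pigeonhole those values go to them, so strike 8, 14 from Frank, Alice, Mona.
So Mona = 4.

4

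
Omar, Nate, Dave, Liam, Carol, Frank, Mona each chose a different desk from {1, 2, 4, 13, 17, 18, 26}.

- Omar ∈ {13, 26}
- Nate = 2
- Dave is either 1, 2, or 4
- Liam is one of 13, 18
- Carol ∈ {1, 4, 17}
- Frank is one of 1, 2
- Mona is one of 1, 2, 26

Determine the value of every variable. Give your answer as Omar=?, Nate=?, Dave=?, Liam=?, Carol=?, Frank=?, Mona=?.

Omar=13, Nate=2, Dave=4, Liam=18, Carol=17, Frank=1, Mona=26

Nate must be 2 (only option left). Eliminate 2 elsewhere: Dave, Frank, Mona.
Frank's domain is down to {1}, so Frank = 1. Remove 1 from Dave, Carol, Mona.
Mona's domain is down to {26}, so Mona = 26. Strike 26 from Omar.
Omar's domain is down to {13}, so Omar = 13. Strike 13 from Liam.
Dave has just one choice, so Dave = 4. Strike 4 from Carol.
Liam must be 18 (only option left).
Carol's domain is down to {17}, so Carol = 17.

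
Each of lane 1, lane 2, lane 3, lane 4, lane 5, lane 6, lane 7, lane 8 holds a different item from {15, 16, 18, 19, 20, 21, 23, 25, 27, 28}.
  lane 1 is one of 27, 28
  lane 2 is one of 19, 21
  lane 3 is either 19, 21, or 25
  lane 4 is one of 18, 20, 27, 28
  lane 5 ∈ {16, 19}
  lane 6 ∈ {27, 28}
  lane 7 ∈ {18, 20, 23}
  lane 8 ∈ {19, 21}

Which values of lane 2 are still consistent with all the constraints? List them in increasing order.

19, 21

lane 1 and lane 6 between them cover only {27, 28} — a naked pair. Remove those values from lane 4.
lane 2 and lane 8 between them cover only {19, 21} — a naked pair. Remove those values from lane 3, lane 5.
lane 3's domain is down to {25}, so lane 3 = 25.
That leaves lane 5 = 16.
No further eliminations apply; lane 2 can still be any of 19, 21.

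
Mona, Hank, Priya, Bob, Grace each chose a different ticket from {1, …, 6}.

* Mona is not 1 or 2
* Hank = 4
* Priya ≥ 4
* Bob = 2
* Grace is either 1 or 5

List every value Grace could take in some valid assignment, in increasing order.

Hank has just one choice, so Hank = 4. So Mona, Priya can't be 4.
Bob's domain is down to {2}, so Bob = 2.
No further eliminations apply; Grace can still be any of 1, 5.

1, 5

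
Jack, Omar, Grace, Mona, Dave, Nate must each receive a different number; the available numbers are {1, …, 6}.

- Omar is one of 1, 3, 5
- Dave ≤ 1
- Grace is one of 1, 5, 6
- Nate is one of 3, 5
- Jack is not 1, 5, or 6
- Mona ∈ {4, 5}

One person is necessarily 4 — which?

Dave has just one choice, so Dave = 1. Eliminate 1 elsewhere: Omar, Grace.
The 5 still-open variables together cover exactly {2, 3, 4, 5, 6} — 5 values for 5 variables — and 2 appears only in Jack's list, so Jack = 2.
Among the 4 still-open variables, 4 fits only Mona (and all 4 values in {3, 4, 5, 6} must be used), so Mona = 4.

Mona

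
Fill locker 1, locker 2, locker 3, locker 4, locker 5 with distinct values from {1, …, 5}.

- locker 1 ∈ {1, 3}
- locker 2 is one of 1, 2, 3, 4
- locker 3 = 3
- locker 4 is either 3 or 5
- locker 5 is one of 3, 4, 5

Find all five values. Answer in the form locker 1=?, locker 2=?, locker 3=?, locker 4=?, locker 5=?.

locker 3's domain is down to {3}, so locker 3 = 3. Strike 3 from locker 1, locker 2, locker 4, locker 5.
locker 4's domain is down to {5}, so locker 4 = 5. Remove 5 from locker 5.
locker 5's domain is down to {4}, so locker 5 = 4. So locker 2 can't be 4.
locker 1 has just one choice, so locker 1 = 1. Remove 1 from locker 2.
That leaves locker 2 = 2.

locker 1=1, locker 2=2, locker 3=3, locker 4=5, locker 5=4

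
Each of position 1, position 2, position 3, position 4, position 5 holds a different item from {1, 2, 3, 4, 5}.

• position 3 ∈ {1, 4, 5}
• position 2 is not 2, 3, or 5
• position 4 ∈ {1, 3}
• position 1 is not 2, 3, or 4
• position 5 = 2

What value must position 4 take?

3

position 5's domain is down to {2}, so position 5 = 2.
The 4 still-open variables together cover exactly {1, 3, 4, 5} — 4 values for 4 variables — and 3 appears only in position 4's list, so position 4 = 3.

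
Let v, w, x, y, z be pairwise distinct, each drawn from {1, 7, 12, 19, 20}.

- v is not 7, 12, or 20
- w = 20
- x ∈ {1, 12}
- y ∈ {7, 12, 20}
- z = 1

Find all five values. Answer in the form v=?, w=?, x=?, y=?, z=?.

w has just one choice, so w = 20. Remove 20 from y.
z must be 1 (only option left). Remove 1 from v, x.
v's domain is down to {19}, so v = 19.
x has just one choice, so x = 12. So y can't be 12.
That leaves y = 7.

v=19, w=20, x=12, y=7, z=1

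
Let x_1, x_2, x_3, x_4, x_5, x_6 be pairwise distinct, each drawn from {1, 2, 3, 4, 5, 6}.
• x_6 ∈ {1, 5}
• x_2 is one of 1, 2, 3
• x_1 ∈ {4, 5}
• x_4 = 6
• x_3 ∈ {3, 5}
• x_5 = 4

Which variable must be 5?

x_4 must be 6 (only option left).
x_5 must be 4 (only option left). Eliminate 4 elsewhere: x_1.
So 5 goes to x_1.

x_1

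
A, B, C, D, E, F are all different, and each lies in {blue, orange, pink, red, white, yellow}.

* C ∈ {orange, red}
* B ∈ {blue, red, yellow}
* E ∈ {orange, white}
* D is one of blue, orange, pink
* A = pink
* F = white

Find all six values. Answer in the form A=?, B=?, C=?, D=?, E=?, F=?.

A=pink, B=yellow, C=red, D=blue, E=orange, F=white

A must be pink (only option left). Eliminate pink elsewhere: D.
F has just one choice, so F = white. Remove white from E.
E has just one choice, so E = orange. Remove orange from C, D.
C has just one choice, so C = red. So B can't be red.
D's domain is down to {blue}, so D = blue. Strike blue from B.
B's domain is down to {yellow}, so B = yellow.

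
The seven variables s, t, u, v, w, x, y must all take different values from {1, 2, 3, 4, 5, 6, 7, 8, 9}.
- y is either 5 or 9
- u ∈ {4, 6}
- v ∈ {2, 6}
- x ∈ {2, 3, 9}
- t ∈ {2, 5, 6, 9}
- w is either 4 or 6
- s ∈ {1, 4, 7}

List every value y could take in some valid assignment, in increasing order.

5, 9

u and w share exactly the 2 values {4, 6}; by pigeonhole those values go to them, so strike 4, 6 from s, t, v.
That leaves v = 2. Strike 2 from t, x.
t and y share exactly the 2 values {5, 9}; by pigeonhole those values go to them, so strike 5, 9 from x.
x has just one choice, so x = 3.
No further eliminations apply; y can still be any of 5, 9.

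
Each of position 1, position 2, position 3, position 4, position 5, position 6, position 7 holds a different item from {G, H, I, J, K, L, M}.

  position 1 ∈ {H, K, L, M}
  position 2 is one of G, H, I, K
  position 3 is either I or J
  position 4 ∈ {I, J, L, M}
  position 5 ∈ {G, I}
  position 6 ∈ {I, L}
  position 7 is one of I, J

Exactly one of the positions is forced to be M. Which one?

position 4

The 2 variables position 3 and position 7 are confined to {I, J}, which locks those values in; drop them from position 2, position 4, position 5, position 6.
That leaves position 5 = G. Strike G from position 2.
position 6 must be L (only option left). Eliminate L elsewhere: position 1, position 4.
So M goes to position 4.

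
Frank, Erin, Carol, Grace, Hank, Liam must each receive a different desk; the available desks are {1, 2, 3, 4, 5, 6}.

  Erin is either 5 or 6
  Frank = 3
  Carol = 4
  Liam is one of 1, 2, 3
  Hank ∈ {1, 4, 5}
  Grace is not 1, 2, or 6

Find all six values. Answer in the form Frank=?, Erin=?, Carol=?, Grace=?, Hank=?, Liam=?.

Frank's domain is down to {3}, so Frank = 3. Remove 3 from Grace, Liam.
Carol must be 4 (only option left). Eliminate 4 elsewhere: Grace, Hank.
Grace has just one choice, so Grace = 5. Remove 5 from Erin, Hank.
Hank's domain is down to {1}, so Hank = 1. Remove 1 from Liam.
Liam's domain is down to {2}, so Liam = 2.
Erin must be 6 (only option left).

Frank=3, Erin=6, Carol=4, Grace=5, Hank=1, Liam=2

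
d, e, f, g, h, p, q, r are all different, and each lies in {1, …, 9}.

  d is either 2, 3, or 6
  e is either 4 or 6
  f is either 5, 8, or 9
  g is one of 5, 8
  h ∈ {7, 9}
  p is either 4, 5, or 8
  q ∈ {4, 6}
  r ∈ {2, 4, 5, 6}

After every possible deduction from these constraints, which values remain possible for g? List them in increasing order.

Among the 8 variables, 3 fits only d (and all 8 values in {2, 3, 4, 5, 6, 7, 8, 9} must be used), so d = 3.
Among the 7 still-open variables, 2 fits only r (and all 7 values in {2, 4, 5, 6, 7, 8, 9} must be used), so r = 2.
The 6 still-open variables together cover exactly {4, 5, 6, 7, 8, 9} — 6 values for 6 variables — and 7 appears only in h's list, so h = 7.
Among the 5 still-open variables, 9 fits only f (and all 5 values in {4, 5, 6, 8, 9} must be used), so f = 9.
The 2 variables e and q are confined to {4, 6}, which locks those values in; drop them from p.
No further eliminations apply; g can still be any of 5, 8.

5, 8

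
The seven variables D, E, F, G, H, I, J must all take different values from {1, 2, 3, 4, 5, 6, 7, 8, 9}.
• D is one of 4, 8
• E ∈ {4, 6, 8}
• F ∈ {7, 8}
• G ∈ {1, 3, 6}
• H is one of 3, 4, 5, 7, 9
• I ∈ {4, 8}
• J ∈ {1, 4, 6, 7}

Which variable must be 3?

The 2 variables D and I are confined to {4, 8}, which locks those values in; drop them from E, F, H, J.
E must be 6 (only option left). Strike 6 from G, J.
F's domain is down to {7}, so F = 7. Remove 7 from H, J.
That leaves J = 1. Eliminate 1 elsewhere: G.
So 3 goes to G.

G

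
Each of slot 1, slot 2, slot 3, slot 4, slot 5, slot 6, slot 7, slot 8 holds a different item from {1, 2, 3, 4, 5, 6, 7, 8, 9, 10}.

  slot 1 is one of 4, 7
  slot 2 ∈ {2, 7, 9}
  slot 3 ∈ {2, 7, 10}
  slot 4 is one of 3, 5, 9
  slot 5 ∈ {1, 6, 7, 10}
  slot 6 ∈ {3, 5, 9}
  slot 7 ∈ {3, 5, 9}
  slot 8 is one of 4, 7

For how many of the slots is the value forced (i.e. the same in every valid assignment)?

2

slot 1 and slot 8 share exactly the 2 values {4, 7}; by pigeonhole those values go to them, so strike 4, 7 from slot 2, slot 3, slot 5.
The 3 variables slot 4, slot 6, slot 7 are confined to {3, 5, 9}, which locks those values in; drop them from slot 2.
slot 2 must be 2 (only option left). So slot 3 can't be 2.
slot 3's domain is down to {10}, so slot 3 = 10. Remove 10 from slot 5.
Determined: slot 2=2, slot 3=10. The other slots each still have more than one consistent value. That makes 2.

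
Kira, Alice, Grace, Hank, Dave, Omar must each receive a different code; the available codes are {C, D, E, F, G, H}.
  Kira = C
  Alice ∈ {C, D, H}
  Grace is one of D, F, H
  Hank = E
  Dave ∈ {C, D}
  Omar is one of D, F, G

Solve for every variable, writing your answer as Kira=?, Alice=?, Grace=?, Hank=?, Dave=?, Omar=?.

Kira must be C (only option left). Strike C from Alice, Dave.
Hank has just one choice, so Hank = E.
Dave's domain is down to {D}, so Dave = D. Remove D from Alice, Grace, Omar.
Alice has just one choice, so Alice = H. Eliminate H elsewhere: Grace.
Grace has just one choice, so Grace = F. Eliminate F elsewhere: Omar.
Omar has just one choice, so Omar = G.

Kira=C, Alice=H, Grace=F, Hank=E, Dave=D, Omar=G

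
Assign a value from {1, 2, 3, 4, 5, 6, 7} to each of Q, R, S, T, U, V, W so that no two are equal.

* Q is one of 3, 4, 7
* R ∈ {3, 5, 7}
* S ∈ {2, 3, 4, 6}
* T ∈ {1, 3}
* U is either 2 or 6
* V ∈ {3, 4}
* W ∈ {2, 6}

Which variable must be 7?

Among the 7 variables, 1 fits only T (and all 7 values in {1, 2, 3, 4, 5, 6, 7} must be used), so T = 1.
The 6 still-open variables draw from only 6 values {2, 3, 4, 5, 6, 7}, so each is used; only R can be 5, hence R = 5.
Among the 5 still-open variables, 7 fits only Q (and all 5 values in {2, 3, 4, 6, 7} must be used), so Q = 7.

Q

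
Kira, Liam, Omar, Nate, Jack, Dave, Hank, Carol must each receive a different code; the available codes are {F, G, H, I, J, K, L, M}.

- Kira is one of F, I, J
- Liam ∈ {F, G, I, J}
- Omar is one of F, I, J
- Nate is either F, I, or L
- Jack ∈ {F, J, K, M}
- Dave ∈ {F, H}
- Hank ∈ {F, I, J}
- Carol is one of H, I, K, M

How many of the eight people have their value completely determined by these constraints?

The 8 variables draw from only 8 values {F, G, H, I, J, K, L, M}, so each is used; only Liam can be G, hence Liam = G.
The 7 still-open variables draw from only 7 values {F, H, I, J, K, L, M}, so each is used; only Nate can be L, hence Nate = L.
Kira, Omar, Hank between them cover only {F, I, J} — a naked triple. Remove those values from Jack, Dave, Carol.
Dave must be H (only option left). Eliminate H elsewhere: Carol.
Determined: Liam=G, Nate=L, Dave=H. The other people each still have more than one consistent value. That makes 3.

3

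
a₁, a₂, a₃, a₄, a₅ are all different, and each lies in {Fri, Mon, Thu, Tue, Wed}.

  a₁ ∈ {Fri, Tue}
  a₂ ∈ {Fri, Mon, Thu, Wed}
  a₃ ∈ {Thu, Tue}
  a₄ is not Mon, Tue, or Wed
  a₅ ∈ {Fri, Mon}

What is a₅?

Among the 5 variables, Wed fits only a₂ (and all 5 values in {Fri, Mon, Thu, Tue, Wed} must be used), so a₂ = Wed.
The 4 still-open variables together cover exactly {Fri, Mon, Thu, Tue} — 4 values for 4 variables — and Mon appears only in a₅'s list, so a₅ = Mon.

Mon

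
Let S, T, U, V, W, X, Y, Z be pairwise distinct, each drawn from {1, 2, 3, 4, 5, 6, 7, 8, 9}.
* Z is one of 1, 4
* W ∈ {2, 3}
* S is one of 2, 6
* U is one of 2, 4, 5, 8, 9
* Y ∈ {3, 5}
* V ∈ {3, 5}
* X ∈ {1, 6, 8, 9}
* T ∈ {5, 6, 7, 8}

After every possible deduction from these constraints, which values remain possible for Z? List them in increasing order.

1, 4

V and Y between them cover only {3, 5} — a naked pair. Remove those values from T, U, W.
W's domain is down to {2}, so W = 2. Strike 2 from S, U.
S has just one choice, so S = 6. Strike 6 from T, X.
No further eliminations apply; Z can still be any of 1, 4.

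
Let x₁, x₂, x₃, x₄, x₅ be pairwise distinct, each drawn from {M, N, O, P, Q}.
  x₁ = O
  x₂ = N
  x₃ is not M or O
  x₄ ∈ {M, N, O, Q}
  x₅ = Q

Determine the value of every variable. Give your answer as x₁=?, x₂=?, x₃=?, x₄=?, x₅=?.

x₁=O, x₂=N, x₃=P, x₄=M, x₅=Q

x₁'s domain is down to {O}, so x₁ = O. So x₄ can't be O.
x₂ must be N (only option left). Strike N from x₃, x₄.
That leaves x₅ = Q. So x₃, x₄ can't be Q.
x₃ must be P (only option left).
x₄ must be M (only option left).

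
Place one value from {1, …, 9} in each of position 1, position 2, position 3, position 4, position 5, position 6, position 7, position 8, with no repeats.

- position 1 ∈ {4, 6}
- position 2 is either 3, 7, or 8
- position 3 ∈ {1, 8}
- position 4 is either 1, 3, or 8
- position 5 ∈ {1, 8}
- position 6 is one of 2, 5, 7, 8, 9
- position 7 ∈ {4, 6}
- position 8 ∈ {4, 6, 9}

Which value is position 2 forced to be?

7

The 2 variables position 1 and position 7 are confined to {4, 6}, which locks those values in; drop them from position 8.
That leaves position 8 = 9. Strike 9 from position 6.
position 3 and position 5 between them cover only {1, 8} — a naked pair. Remove those values from position 2, position 4, position 6.
position 4's domain is down to {3}, so position 4 = 3. So position 2 can't be 3.
So position 2 = 7.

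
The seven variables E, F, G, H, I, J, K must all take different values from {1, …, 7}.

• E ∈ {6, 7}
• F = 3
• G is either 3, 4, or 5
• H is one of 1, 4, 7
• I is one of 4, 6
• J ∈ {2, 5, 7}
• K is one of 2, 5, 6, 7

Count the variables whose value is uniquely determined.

2

F must be 3 (only option left). Eliminate 3 elsewhere: G.
Among the 6 still-open variables, 1 fits only H (and all 6 values in {1, 2, 4, 5, 6, 7} must be used), so H = 1.
Determined: F=3, H=1. The other variables each still have more than one consistent value. That makes 2.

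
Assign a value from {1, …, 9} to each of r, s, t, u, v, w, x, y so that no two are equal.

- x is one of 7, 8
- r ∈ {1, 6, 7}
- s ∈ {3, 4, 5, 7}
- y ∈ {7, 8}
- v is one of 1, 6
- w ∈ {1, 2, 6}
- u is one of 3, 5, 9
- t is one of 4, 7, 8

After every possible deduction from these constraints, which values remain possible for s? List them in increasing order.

x and y share exactly the 2 values {7, 8}; by pigeonhole those values go to them, so strike 7, 8 from r, s, t.
t's domain is down to {4}, so t = 4. So s can't be 4.
r and v between them cover only {1, 6} — a naked pair. Remove those values from w.
w's domain is down to {2}, so w = 2.
No further eliminations apply; s can still be any of 3, 5.

3, 5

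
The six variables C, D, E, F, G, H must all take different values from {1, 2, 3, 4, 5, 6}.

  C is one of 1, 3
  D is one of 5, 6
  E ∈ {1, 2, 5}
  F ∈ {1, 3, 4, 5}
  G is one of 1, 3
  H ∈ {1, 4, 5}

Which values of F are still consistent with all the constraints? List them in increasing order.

The 6 variables draw from only 6 values {1, 2, 3, 4, 5, 6}, so each is used; only E can be 2, hence E = 2.
The 5 still-open variables together cover exactly {1, 3, 4, 5, 6} — 5 values for 5 variables — and 6 appears only in D's list, so D = 6.
The 2 variables C and G are confined to {1, 3}, which locks those values in; drop them from F, H.
No further eliminations apply; F can still be any of 4, 5.

4, 5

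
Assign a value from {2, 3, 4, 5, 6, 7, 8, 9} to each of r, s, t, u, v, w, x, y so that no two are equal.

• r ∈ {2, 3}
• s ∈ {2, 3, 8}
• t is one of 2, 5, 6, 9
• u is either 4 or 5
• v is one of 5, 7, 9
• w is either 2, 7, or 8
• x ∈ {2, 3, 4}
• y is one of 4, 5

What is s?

8

The 8 variables draw from only 8 values {2, 3, 4, 5, 6, 7, 8, 9}, so each is used; only t can be 6, hence t = 6.
The 7 still-open variables together cover exactly {2, 3, 4, 5, 7, 8, 9} — 7 values for 7 variables — and 9 appears only in v's list, so v = 9.
The 6 still-open variables together cover exactly {2, 3, 4, 5, 7, 8} — 6 values for 6 variables — and 7 appears only in w's list, so w = 7.
The 5 still-open variables draw from only 5 values {2, 3, 4, 5, 8}, so each is used; only s can be 8, hence s = 8.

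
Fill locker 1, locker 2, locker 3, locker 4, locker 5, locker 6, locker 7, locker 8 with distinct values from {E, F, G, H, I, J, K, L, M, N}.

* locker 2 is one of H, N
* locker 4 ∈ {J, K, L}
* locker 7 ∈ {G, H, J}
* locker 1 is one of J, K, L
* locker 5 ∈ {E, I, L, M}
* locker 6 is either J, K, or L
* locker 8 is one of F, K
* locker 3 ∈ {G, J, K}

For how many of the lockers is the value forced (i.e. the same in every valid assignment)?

locker 1, locker 4, locker 6 share exactly the 3 values {J, K, L}; by pigeonhole those values go to them, so strike J, K, L from locker 3, locker 5, locker 7, locker 8.
locker 3 must be G (only option left). So locker 7 can't be G.
locker 7 has just one choice, so locker 7 = H. So locker 2 can't be H.
locker 8 has just one choice, so locker 8 = F.
locker 2 must be N (only option left).
Determined: locker 2=N, locker 3=G, locker 7=H, locker 8=F. The other lockers each still have more than one consistent value. That makes 4.

4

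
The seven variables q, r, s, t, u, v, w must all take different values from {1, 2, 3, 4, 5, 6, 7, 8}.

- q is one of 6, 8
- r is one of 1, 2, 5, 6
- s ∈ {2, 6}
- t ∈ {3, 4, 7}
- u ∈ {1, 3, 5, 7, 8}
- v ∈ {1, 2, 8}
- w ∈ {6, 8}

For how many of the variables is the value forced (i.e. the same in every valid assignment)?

The 2 variables q and w are confined to {6, 8}, which locks those values in; drop them from r, s, u, v.
s has just one choice, so s = 2. Remove 2 from r, v.
v has just one choice, so v = 1. So r, u can't be 1.
That leaves r = 5. Eliminate 5 elsewhere: u.
Determined: r=5, s=2, v=1. The other variables each still have more than one consistent value. That makes 3.

3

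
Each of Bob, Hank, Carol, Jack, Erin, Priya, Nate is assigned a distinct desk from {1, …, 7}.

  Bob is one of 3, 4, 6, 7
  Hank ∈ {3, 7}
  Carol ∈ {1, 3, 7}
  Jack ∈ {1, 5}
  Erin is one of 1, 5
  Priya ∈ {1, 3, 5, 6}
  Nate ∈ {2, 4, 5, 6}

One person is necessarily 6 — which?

Priya

The 7 variables together cover exactly {1, 2, 3, 4, 5, 6, 7} — 7 values for 7 variables — and 2 appears only in Nate's list, so Nate = 2.
The 6 still-open variables together cover exactly {1, 3, 4, 5, 6, 7} — 6 values for 6 variables — and 4 appears only in Bob's list, so Bob = 4.
The 5 still-open variables together cover exactly {1, 3, 5, 6, 7} — 5 values for 5 variables — and 6 appears only in Priya's list, so Priya = 6.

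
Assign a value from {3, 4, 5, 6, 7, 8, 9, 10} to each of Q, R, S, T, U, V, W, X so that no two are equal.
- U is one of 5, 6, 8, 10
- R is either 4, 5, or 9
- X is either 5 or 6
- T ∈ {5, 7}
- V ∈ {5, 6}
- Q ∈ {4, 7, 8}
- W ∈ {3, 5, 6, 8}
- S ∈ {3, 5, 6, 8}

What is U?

Among the 8 variables, 9 fits only R (and all 8 values in {3, 4, 5, 6, 7, 8, 9, 10} must be used), so R = 9.
The 7 still-open variables draw from only 7 values {3, 4, 5, 6, 7, 8, 10}, so each is used; only Q can be 4, hence Q = 4.
The 6 still-open variables draw from only 6 values {3, 5, 6, 7, 8, 10}, so each is used; only T can be 7, hence T = 7.
Among the 5 still-open variables, 10 fits only U (and all 5 values in {3, 5, 6, 8, 10} must be used), so U = 10.

10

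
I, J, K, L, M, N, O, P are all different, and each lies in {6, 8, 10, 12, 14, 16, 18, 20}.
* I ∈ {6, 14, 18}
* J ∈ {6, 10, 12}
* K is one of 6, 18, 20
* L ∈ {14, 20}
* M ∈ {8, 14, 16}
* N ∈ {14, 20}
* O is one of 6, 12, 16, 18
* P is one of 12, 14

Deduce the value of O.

16

The 8 variables together cover exactly {6, 8, 10, 12, 14, 16, 18, 20} — 8 values for 8 variables — and 8 appears only in M's list, so M = 8.
Among the 7 still-open variables, 10 fits only J (and all 7 values in {6, 10, 12, 14, 16, 18, 20} must be used), so J = 10.
The 6 still-open variables together cover exactly {6, 12, 14, 16, 18, 20} — 6 values for 6 variables — and 16 appears only in O's list, so O = 16.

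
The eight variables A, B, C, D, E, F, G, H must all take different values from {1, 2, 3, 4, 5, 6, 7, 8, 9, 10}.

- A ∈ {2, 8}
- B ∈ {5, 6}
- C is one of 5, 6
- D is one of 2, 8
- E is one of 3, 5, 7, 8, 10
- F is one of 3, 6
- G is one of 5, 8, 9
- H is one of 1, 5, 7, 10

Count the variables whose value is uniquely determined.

A and D share exactly the 2 values {2, 8}; by pigeonhole those values go to them, so strike 2, 8 from E, G.
B and C share exactly the 2 values {5, 6}; by pigeonhole those values go to them, so strike 5, 6 from E, F, G, H.
That leaves F = 3. Strike 3 from E.
G must be 9 (only option left).
Determined: F=3, G=9. The other variables each still have more than one consistent value. That makes 2.

2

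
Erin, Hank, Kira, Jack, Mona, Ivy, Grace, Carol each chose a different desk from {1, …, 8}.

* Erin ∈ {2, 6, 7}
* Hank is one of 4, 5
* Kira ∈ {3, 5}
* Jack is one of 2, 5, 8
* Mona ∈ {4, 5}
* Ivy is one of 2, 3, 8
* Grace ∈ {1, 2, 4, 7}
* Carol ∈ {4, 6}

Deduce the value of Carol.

Among the 8 variables, 1 fits only Grace (and all 8 values in {1, 2, 3, 4, 5, 6, 7, 8} must be used), so Grace = 1.
Among the 7 still-open variables, 7 fits only Erin (and all 7 values in {2, 3, 4, 5, 6, 7, 8} must be used), so Erin = 7.
The 6 still-open variables together cover exactly {2, 3, 4, 5, 6, 8} — 6 values for 6 variables — and 6 appears only in Carol's list, so Carol = 6.

6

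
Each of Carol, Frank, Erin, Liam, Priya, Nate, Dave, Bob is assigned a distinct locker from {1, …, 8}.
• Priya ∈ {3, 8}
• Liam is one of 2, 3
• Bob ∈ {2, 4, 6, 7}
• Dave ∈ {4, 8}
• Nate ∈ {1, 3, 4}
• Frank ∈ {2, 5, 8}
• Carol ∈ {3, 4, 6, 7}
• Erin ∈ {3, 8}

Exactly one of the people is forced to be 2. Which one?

The 8 variables draw from only 8 values {1, 2, 3, 4, 5, 6, 7, 8}, so each is used; only Nate can be 1, hence Nate = 1.
The 7 still-open variables together cover exactly {2, 3, 4, 5, 6, 7, 8} — 7 values for 7 variables — and 5 appears only in Frank's list, so Frank = 5.
Erin and Priya between them cover only {3, 8} — a naked pair. Remove those values from Carol, Liam, Dave.
So 2 goes to Liam.

Liam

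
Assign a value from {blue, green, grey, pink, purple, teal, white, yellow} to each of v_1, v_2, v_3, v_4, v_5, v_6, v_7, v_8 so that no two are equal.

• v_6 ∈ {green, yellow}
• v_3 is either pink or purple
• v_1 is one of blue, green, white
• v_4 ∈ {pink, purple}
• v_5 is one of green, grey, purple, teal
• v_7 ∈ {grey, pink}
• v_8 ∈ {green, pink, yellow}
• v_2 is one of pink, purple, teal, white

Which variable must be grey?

Among the 8 variables, blue fits only v_1 (and all 8 values in {blue, green, grey, pink, purple, teal, white, yellow} must be used), so v_1 = blue.
The 7 still-open variables draw from only 7 values {green, grey, pink, purple, teal, white, yellow}, so each is used; only v_2 can be white, hence v_2 = white.
The 6 still-open variables together cover exactly {green, grey, pink, purple, teal, yellow} — 6 values for 6 variables — and teal appears only in v_5's list, so v_5 = teal.
The 5 still-open variables together cover exactly {green, grey, pink, purple, yellow} — 5 values for 5 variables — and grey appears only in v_7's list, so v_7 = grey.

v_7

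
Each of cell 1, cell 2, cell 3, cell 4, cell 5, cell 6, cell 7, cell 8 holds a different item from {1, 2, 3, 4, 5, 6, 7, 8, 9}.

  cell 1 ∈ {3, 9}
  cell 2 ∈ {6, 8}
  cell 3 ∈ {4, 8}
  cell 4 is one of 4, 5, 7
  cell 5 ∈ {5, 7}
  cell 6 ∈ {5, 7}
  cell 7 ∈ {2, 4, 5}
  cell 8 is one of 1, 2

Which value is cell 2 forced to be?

6

The 2 variables cell 5 and cell 6 are confined to {5, 7}, which locks those values in; drop them from cell 4, cell 7.
cell 4 has just one choice, so cell 4 = 4. Strike 4 from cell 3, cell 7.
cell 7 must be 2 (only option left). Eliminate 2 elsewhere: cell 8.
cell 8's domain is down to {1}, so cell 8 = 1.
cell 3 has just one choice, so cell 3 = 8. Strike 8 from cell 2.
So cell 2 = 6.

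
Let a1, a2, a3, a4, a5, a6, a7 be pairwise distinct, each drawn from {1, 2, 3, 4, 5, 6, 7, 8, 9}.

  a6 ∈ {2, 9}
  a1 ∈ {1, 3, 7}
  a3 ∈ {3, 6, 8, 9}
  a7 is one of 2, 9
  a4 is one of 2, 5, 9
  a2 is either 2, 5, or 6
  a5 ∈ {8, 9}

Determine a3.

a6 and a7 share exactly the 2 values {2, 9}; by pigeonhole those values go to them, so strike 2, 9 from a2, a3, a4, a5.
a4 must be 5 (only option left). So a2 can't be 5.
a5 has just one choice, so a5 = 8. Remove 8 from a3.
a2 has just one choice, so a2 = 6. So a3 can't be 6.
So a3 = 3.

3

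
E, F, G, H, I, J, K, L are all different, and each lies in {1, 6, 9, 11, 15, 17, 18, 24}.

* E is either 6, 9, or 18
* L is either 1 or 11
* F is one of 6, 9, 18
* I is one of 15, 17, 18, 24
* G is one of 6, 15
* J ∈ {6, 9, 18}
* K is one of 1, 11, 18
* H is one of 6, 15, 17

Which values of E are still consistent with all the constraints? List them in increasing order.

The 8 variables together cover exactly {1, 6, 9, 11, 15, 17, 18, 24} — 8 values for 8 variables — and 24 appears only in I's list, so I = 24.
Among the 7 still-open variables, 17 fits only H (and all 7 values in {1, 6, 9, 11, 15, 17, 18} must be used), so H = 17.
Among the 6 still-open variables, 15 fits only G (and all 6 values in {1, 6, 9, 11, 15, 18} must be used), so G = 15.
E, F, J between them cover only {6, 9, 18} — a naked triple. Remove those values from K.
No further eliminations apply; E can still be any of 6, 9, 18.

6, 9, 18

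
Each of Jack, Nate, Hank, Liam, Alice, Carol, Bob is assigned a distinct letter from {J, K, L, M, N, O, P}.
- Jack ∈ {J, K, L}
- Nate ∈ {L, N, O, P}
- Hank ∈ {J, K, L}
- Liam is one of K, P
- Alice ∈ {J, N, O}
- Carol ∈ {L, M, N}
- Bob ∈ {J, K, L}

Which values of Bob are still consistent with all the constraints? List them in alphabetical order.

Among the 7 variables, M fits only Carol (and all 7 values in {J, K, L, M, N, O, P} must be used), so Carol = M.
The 3 variables Jack, Hank, Bob are confined to {J, K, L}, which locks those values in; drop them from Nate, Liam, Alice.
Liam must be P (only option left). So Nate can't be P.
No further eliminations apply; Bob can still be any of J, K, L.

J, K, L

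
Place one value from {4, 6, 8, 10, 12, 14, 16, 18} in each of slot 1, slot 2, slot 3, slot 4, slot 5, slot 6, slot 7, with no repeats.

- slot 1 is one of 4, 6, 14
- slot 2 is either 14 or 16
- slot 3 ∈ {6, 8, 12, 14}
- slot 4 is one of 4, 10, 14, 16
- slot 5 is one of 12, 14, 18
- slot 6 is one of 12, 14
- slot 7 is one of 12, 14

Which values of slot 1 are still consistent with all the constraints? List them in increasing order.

4, 6

slot 6 and slot 7 share exactly the 2 values {12, 14}; by pigeonhole those values go to them, so strike 12, 14 from slot 1, slot 2, slot 3, slot 4, slot 5.
slot 2 must be 16 (only option left). Strike 16 from slot 4.
slot 5 must be 18 (only option left).
No further eliminations apply; slot 1 can still be any of 4, 6.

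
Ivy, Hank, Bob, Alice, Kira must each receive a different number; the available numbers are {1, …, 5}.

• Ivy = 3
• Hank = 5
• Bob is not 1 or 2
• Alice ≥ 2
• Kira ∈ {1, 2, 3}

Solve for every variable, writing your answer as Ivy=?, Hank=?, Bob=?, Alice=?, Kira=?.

Ivy has just one choice, so Ivy = 3. Strike 3 from Bob, Alice, Kira.
Hank must be 5 (only option left). Remove 5 from Bob, Alice.
Bob's domain is down to {4}, so Bob = 4. Eliminate 4 elsewhere: Alice.
Alice has just one choice, so Alice = 2. Strike 2 from Kira.
Kira's domain is down to {1}, so Kira = 1.

Ivy=3, Hank=5, Bob=4, Alice=2, Kira=1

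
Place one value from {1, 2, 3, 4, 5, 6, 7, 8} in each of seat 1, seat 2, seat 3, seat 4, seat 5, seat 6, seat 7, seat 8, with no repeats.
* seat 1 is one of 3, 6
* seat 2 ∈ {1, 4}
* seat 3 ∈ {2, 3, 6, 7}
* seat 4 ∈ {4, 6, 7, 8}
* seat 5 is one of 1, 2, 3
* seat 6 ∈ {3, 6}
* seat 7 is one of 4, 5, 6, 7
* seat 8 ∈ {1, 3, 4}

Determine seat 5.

2

The 8 variables draw from only 8 values {1, 2, 3, 4, 5, 6, 7, 8}, so each is used; only seat 7 can be 5, hence seat 7 = 5.
Among the 7 still-open variables, 8 fits only seat 4 (and all 7 values in {1, 2, 3, 4, 6, 7, 8} must be used), so seat 4 = 8.
The 6 still-open variables together cover exactly {1, 2, 3, 4, 6, 7} — 6 values for 6 variables — and 7 appears only in seat 3's list, so seat 3 = 7.
Among the 5 still-open variables, 2 fits only seat 5 (and all 5 values in {1, 2, 3, 4, 6} must be used), so seat 5 = 2.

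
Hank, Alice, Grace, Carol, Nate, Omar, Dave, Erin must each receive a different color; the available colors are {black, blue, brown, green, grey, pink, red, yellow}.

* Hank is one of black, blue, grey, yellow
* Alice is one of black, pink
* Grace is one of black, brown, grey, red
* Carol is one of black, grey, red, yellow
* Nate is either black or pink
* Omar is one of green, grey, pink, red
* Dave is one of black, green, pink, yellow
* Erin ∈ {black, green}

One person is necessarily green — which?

Erin

The 8 variables draw from only 8 values {black, blue, brown, green, grey, pink, red, yellow}, so each is used; only Hank can be blue, hence Hank = blue.
Among the 7 still-open variables, brown fits only Grace (and all 7 values in {black, brown, green, grey, pink, red, yellow} must be used), so Grace = brown.
The 2 variables Alice and Nate are confined to {black, pink}, which locks those values in; drop them from Carol, Omar, Dave, Erin.
So green goes to Erin.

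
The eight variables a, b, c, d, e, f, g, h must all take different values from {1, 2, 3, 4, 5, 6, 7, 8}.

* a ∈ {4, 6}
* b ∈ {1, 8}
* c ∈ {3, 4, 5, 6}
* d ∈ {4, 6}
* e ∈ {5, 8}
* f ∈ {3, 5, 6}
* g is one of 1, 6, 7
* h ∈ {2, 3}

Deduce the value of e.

The 8 variables together cover exactly {1, 2, 3, 4, 5, 6, 7, 8} — 8 values for 8 variables — and 2 appears only in h's list, so h = 2.
The 7 still-open variables draw from only 7 values {1, 3, 4, 5, 6, 7, 8}, so each is used; only g can be 7, hence g = 7.
The 6 still-open variables together cover exactly {1, 3, 4, 5, 6, 8} — 6 values for 6 variables — and 1 appears only in b's list, so b = 1.
The 5 still-open variables draw from only 5 values {3, 4, 5, 6, 8}, so each is used; only e can be 8, hence e = 8.

8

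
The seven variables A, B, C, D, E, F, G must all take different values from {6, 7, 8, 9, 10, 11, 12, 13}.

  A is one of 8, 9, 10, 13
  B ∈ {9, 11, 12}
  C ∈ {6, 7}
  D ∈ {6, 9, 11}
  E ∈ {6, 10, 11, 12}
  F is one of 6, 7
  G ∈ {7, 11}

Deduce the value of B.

12

The 2 variables C and F are confined to {6, 7}, which locks those values in; drop them from D, E, G.
G has just one choice, so G = 11. Eliminate 11 elsewhere: B, D, E.
That leaves D = 9. Remove 9 from A, B.
So B = 12.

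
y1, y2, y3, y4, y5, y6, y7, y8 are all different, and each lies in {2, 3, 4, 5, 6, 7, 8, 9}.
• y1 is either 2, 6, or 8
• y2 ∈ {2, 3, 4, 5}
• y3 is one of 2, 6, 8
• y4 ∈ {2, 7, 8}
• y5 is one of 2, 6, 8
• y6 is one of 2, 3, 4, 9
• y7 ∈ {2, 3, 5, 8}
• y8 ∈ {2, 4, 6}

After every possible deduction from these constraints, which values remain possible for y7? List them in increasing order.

Among the 8 variables, 7 fits only y4 (and all 8 values in {2, 3, 4, 5, 6, 7, 8, 9} must be used), so y4 = 7.
The 7 still-open variables draw from only 7 values {2, 3, 4, 5, 6, 8, 9}, so each is used; only y6 can be 9, hence y6 = 9.
y1, y3, y5 between them cover only {2, 6, 8} — a naked triple. Remove those values from y2, y7, y8.
That leaves y8 = 4. Eliminate 4 elsewhere: y2.
No further eliminations apply; y7 can still be any of 3, 5.

3, 5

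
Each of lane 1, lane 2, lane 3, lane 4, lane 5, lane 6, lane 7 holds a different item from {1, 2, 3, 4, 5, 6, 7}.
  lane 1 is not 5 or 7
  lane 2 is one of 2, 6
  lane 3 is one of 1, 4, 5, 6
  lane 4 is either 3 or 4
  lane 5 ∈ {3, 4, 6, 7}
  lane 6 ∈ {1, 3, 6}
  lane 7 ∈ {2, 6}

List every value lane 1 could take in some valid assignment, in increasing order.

1, 3, 4

Among the 7 variables, 5 fits only lane 3 (and all 7 values in {1, 2, 3, 4, 5, 6, 7} must be used), so lane 3 = 5.
The 6 still-open variables together cover exactly {1, 2, 3, 4, 6, 7} — 6 values for 6 variables — and 7 appears only in lane 5's list, so lane 5 = 7.
lane 2 and lane 7 share exactly the 2 values {2, 6}; by pigeonhole those values go to them, so strike 2, 6 from lane 1, lane 6.
No further eliminations apply; lane 1 can still be any of 1, 3, 4.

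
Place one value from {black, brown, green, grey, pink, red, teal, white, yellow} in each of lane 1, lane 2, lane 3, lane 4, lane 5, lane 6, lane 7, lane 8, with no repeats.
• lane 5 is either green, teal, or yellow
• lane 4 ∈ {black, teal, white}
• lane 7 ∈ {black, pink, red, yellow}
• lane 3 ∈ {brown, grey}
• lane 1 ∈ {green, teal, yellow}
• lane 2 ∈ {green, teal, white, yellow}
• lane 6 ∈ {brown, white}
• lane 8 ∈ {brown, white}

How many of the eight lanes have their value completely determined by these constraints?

lane 6 and lane 8 share exactly the 2 values {brown, white}; by pigeonhole those values go to them, so strike brown, white from lane 2, lane 3, lane 4.
lane 3 has just one choice, so lane 3 = grey.
lane 1, lane 2, lane 5 share exactly the 3 values {green, teal, yellow}; by pigeonhole those values go to them, so strike green, teal, yellow from lane 4, lane 7.
lane 4 must be black (only option left). Remove black from lane 7.
Determined: lane 3=grey, lane 4=black. The other lanes each still have more than one consistent value. That makes 2.

2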